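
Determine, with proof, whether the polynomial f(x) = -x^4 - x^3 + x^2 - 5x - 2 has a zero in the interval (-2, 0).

Yes, f has a root in the interval.

f(-2) = 4 and f(0) = -2, which have opposite signs.
Since f is a polynomial it is continuous on [-2, 0].
By the Intermediate Value Theorem, f takes the value 0 somewhere in the open interval.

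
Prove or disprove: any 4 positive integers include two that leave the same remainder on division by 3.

Each integer lies in one of the 3 residue classes modulo 3.
With 4 integers and only 3 classes, the pigeonhole principle forces two of them, say a and b, into the same class.
That is, a and b leave the same remainder on division by 3, as claimed.

Yes.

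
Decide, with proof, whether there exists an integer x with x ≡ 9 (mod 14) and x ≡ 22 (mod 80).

Both moduli are multiples of 2 = gcd(14, 80), so any solution would satisfy x ≡ 9 and x ≡ 22 modulo 2 simultaneously.
These are incompatible: 9 − 22 = -13 is not divisible by 2.
So no integer satisfies both congruences.

No such integer exists.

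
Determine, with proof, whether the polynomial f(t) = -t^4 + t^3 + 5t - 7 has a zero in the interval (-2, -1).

f has no root in that interval.

f(-2) = -41 and f(-1) = -14, both negative, so a sign-change argument is unavailable; we show f keeps this sign on the whole interval.
Shift to the endpoint -1: with t = -1 − u (0 < u < 1), one computes f(-1 − u) = -u^4 - 5u^3 - 9u^2 - 12u - 14.
The nonzero coefficients here are all negative, so for u > 0 every term is negative (or zero), and the constant term -14 is strictly negative.
So f is strictly negative on (-2, -1); no root exists in the interval.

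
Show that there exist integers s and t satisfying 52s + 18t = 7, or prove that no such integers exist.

No such integers exist.

Any value of 52s + 18t is a multiple of gcd(52, 18) = 2.
But 7 is not a multiple of 2 (it leaves remainder 1).
So the equation is unsolvable over ℤ.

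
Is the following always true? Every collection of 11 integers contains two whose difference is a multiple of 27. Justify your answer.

Consider the 11 integers 96, 97, …, 106. They lie in distinct residue classes modulo 27, since 11 ≤ 27.
Any two of them differ by at most 10 < 27 and by at least 1, so no difference is a multiple of 27.

No, the set {96, 97, 98, 99, 100, 101, 102, 103, 104, 105, 106} is a counterexample.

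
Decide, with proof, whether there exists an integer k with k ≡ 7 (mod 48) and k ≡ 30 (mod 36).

Both moduli are multiples of 12 = gcd(48, 36), so any solution would satisfy k ≡ 7 and k ≡ 30 modulo 12 simultaneously.
But 7 mod 12 = 7 while 30 mod 12 = 6, a contradiction.
Hence the system has no solution.

No, no such integer exists.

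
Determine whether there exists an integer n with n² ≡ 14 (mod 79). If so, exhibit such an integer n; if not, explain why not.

No such integer exists.

Apply Euler's criterion with the prime 79: 14 is a quadratic residue iff 14^39 ≡ 1 (mod 79), and a non-residue iff it is ≡ −1.
Repeated squaring mod 79: 14^2 = 196 ≡ 38; 14^4 ≡ 38² = 1444 ≡ 22; 14^8 ≡ 22² = 484 ≡ 10; 14^16 ≡ 10² = 100 ≡ 21; 14^32 ≡ 21² = 441 ≡ 46.
Since 39 = 32 + 4 + 2 + 1, 14^39 ≡ 46 · 22 · 38 · 14; multiplying out mod 79: 46·22 = 1012 ≡ 64, then 64·38 = 2432 ≡ 62, then 62·14 = 868 ≡ 78. Thus 14^39 ≡ 78 ≡ −1 (mod 79).
By Euler's criterion 14 is a quadratic non-residue mod 79: no n satisfies n² ≡ 14 (mod 79).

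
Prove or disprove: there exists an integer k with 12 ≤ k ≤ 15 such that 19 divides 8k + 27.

There is no such integer k in that range.

At k = 12, 8·12 + 27 = 123 ≡ 9 (mod 19), and each step in k adds 8, giving residues 9, 17, 6, 14 for k = 12, 13, 14, 15.
None is 0, so 19 never divides 8k + 27 on this range.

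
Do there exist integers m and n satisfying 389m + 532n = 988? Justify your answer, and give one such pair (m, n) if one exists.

m = 380, n = -276

Since gcd(389, 532) = 1, every integer is an integer combination of 389 and 532.
Euclidean algorithm: 532 = 1·389 + 143, 389 = 2·143 + 103, 143 = 1·103 + 40, 103 = 2·40 + 23, 40 = 1·23 + 17, 23 = 1·17 + 6, 17 = 2·6 + 5, 6 = 1·5 + 1, 5 = 5·1 + 0.
Back-substituting, 1 = 6 − 1·5 = 6 − (17 − 2·6) = −17 + 3·6 = −17 + 3·(23 − 1·17) = 3·23 − 4·17 = 3·23 − 4·(40 − 1·23) = −4·40 + 7·23 = −4·40 + 7·(103 − 2·40) = 7·103 − 18·40 = 7·103 − 18·(143 − 1·103) = −18·143 + 25·103 = −18·143 + 25·(389 − 2·143) = 25·389 − 68·143 = 25·389 − 68·(532 − 1·389) = −68·532 + 93·389; that is, 389·93 + 532·(-68) = 1.
Multiplying through by 988: m = 93·988 = 91884, n = (-68)·988 = -67184 is a solution.
Shifting by a multiple of (532, −389) keeps it a solution: m = 91884 − 172·532 = 380, n = -67184 + 172·389 = -276.
Check: 389·380 + 532·(-276) = 147820 − 146832 = 988. ✓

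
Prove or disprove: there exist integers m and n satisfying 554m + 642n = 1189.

There are no such integers.

Both 554 and 642 are divisible by gcd(554, 642) = 2, hence so is any combination 554m + 642n.
But 1189 is not a multiple of 2 (it leaves remainder 1).
Therefore 554m + 642n = 1189 has no solution in integers.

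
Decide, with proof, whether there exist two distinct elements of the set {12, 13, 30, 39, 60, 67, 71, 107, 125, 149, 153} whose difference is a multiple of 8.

Yes: 12 and 60.

Both 12 and 60 leave remainder 4 on division by 8; their difference 48 = 6·8 is a multiple of 8.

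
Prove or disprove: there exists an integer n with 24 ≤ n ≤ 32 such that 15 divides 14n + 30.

Scanning upward from n = 24 gives 366, 380, 394, 408, 422, 436, none divisible by 15. At n = 30 we get 14·30 + 30 = 450, and 450 = 15·30.

n = 30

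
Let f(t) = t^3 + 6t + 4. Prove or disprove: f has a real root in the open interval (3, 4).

f has no root in that interval.

Evaluate at the endpoints: f(3) = 49, f(4) = 92 — same sign (positive).
f'(t) = 3t^2 + 6 has discriminant 0² − 4·3·6 = -72 < 0, so f' has no real roots and is positive for every real t.
Hence f is strictly increasing on ℝ, and in particular on [3, 4]. A strictly monotone function with same-sign endpoint values stays positive on the whole interval, so f has no zero in (3, 4).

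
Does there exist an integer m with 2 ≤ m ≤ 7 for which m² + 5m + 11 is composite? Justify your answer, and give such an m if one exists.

m = 3

At m = 3: 3² + 5·3 + 11 = 35 = 5·7, which is composite.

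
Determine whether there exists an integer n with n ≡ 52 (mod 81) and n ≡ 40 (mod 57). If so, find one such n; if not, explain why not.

n = 781

Here gcd(81, 57) = 3, and both 52 and 40 leave remainder 1 mod 3, so the system is consistent.
Write n = 52 + 81t. Then 81t ≡ 40 − 52 ≡ 45 (mod 57); dividing through by 3 gives 27t ≡ 15 (mod 19).
27 ≡ 8 (mod 19), so this reads 8t ≡ 15 (mod 19). Note 8·12 = 96 ≡ 1 (mod 19) (as 96 − 1 = 5·19), so 8⁻¹ ≡ 12.
Therefore t ≡ 12·15 = 180 ≡ 9 (mod 19).
Then n = 52 + 81·9 = 781.
Verify: 781 = 9·81 + 52 and 781 = 13·57 + 40. ✓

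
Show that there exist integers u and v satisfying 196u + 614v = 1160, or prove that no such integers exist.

u = 244, v = -76

Every value of 196u + 614v is a multiple of gcd(196, 614) = 2; since 2 ∣ 1160, solutions exist.
Dividing through by 2 reduces the equation to 98u + 307v = 580.
Euclidean algorithm: 307 = 3·98 + 13, 98 = 7·13 + 7, 13 = 1·7 + 6, 7 = 1·6 + 1, 6 = 6·1 + 0.
Back-substituting, 1 = 7 − 1·6 = 7 − (13 − 1·7) = −13 + 2·7 = −13 + 2·(98 − 7·13) = 2·98 − 15·13 = 2·98 − 15·(307 − 3·98) = −15·307 + 47·98; that is, 98·47 + 307·(-15) = 1.
Multiplying through by 580: u = 47·580 = 27260, v = (-15)·580 = -8700 is a solution.
Shifting by a multiple of (307, −98) keeps it a solution: u = 27260 − 88·307 = 244, v = -8700 + 88·98 = -76.
Indeed 196·244 + 614·(-76) = 47824 − 46664 = 1160.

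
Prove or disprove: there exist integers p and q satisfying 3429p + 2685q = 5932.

No such integers exist.

gcd(3429, 2685) = 3, so every integer of the form 3429p + 2685q is a multiple of 3.
But 5932 is not a multiple of 3 (it leaves remainder 1).
So the equation is unsolvable over ℤ.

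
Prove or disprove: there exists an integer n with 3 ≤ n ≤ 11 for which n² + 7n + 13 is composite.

n = 7

At n = 7: 7² + 7·7 + 13 = 111 = 3·37, which is composite.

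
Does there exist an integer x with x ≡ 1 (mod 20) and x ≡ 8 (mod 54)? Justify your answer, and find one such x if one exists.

No, no such integer exists.

Reduce both congruences modulo 2, which divides 20 and 54: they say x ≡ 1 (mod 2) and x ≡ 8 (mod 2).
But 1 mod 2 = 1 while 8 mod 2 = 0, a contradiction.
So no integer satisfies both congruences.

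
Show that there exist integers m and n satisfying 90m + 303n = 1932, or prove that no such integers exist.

Every value of 90m + 303n is a multiple of gcd(90, 303) = 3; since 3 ∣ 1932, solutions exist.
Dividing through by 3 reduces the equation to 30m + 101n = 644.
Run the Euclidean algorithm on 101 and 30: 101 = 3·30 + 11, 30 = 2·11 + 8, 11 = 1·8 + 3, 8 = 2·3 + 2, 3 = 1·2 + 1, 2 = 2·1 + 0.
Unwinding: 1 = 3 − 1·2 = 3 − (8 − 2·3) = −8 + 3·3 = −8 + 3·(11 − 1·8) = 3·11 − 4·8 = 3·11 − 4·(30 − 2·11) = −4·30 + 11·11 = −4·30 + 11·(101 − 3·30) = 11·101 − 37·30, i.e. 30·(-37) + 101·11 = 1.
Times 644: 30·(-23828) + 101·7084 = 644, so (-23828, 7084) solves it.
Adding 236·101 to m and subtracting 236·30 from n gives the tidier solution (8, 4).
Indeed 90·8 + 303·4 = 720 + 1212 = 1932.

m = 8, n = 4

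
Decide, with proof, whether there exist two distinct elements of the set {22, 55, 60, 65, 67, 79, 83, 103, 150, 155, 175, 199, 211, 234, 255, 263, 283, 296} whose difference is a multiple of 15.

Yes: 22 and 67.

Reduce each element mod 15: 22↦7, 55↦10, 60↦0, 65↦5, 67↦7, 79↦4, 83↦8, 103↦13, 150↦0, 155↦5, 175↦10, 199↦4, 211↦1, 234↦9, 255↦0, 263↦8, 283↦13, 296↦11. The residue 7 repeats (at 22 and 67), and 67 − 22 = 45 = 3·15.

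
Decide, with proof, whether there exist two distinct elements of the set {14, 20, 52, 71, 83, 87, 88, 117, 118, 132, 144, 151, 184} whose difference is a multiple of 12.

52 and 88 are such a pair.

Reduce each element mod 12: 14↦2, 20↦8, 52↦4, 71↦11, 83↦11, 87↦3, 88↦4, 117↦9, 118↦10, 132↦0, 144↦0, 151↦7, 184↦4. The residue 4 repeats (at 52 and 88), and 88 − 52 = 36 = 3·12.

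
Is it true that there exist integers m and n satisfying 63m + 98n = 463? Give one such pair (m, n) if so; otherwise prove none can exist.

gcd(63, 98) = 7, so every integer of the form 63m + 98n is a multiple of 7.
However 463 leaves remainder 1 on division by 7.
Therefore 63m + 98n = 463 has no solution in integers.

There are no such integers.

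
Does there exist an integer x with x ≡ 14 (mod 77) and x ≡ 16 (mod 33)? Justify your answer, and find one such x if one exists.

Reduce both congruences modulo 11, which divides 77 and 33: they say x ≡ 14 (mod 11) and x ≡ 16 (mod 11).
These are incompatible: 14 − 16 = -2 is not divisible by 11.
Hence the system has no solution.

No such integer exists.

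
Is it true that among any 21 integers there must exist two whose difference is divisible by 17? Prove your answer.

Partition the integers by their residue mod 17; there are 17 classes.
Since 21 > 17, two of the 21 integers must share a residue class by the pigeonhole principle; call them a and b.
Then a ≡ b (mod 17), i.e. 17 ∣ (a − b).

Yes.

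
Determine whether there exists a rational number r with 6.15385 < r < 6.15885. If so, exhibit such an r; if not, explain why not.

Look for a denominator N such that an integer falls strictly between N·6.15385 and N·6.15885. N = 19 works: 19·6.15385 = 116.92315 < 117 < 117.01815 = 19·6.15885.
Dividing back, 6.15385 < 117/19 < 6.15885, and 117/19 is rational.

r = 117/19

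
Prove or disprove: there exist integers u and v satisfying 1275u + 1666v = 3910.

u = 88, v = -65

Since gcd(1275, 1666) = 17 and 3910 = 17·230, Bézout's identity guarantees a solution.
Dividing through by 17 reduces the equation to 75u + 98v = 230.
Dividing repeatedly: 98 = 1·75 + 23, 75 = 3·23 + 6, 23 = 3·6 + 5, 6 = 1·5 + 1, 5 = 5·1 + 0.
Unwinding: 1 = 6 − 1·5 = 6 − (23 − 3·6) = −23 + 4·6 = −23 + 4·(75 − 3·23) = 4·75 − 13·23 = 4·75 − 13·(98 − 1·75) = −13·98 + 17·75, i.e. 75·17 + 98·(-13) = 1.
Multiplying through by 230: u = 17·230 = 3910, v = (-13)·230 = -2990 is a solution.
Subtracting 39·98 from u and adding 39·75 to v gives the tidier solution (88, -65).
Indeed 1275·88 + 1666·(-65) = 112200 − 108290 = 3910.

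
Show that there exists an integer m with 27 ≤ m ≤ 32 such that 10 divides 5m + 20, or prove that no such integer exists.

m = 28

At m = 27 the value 155 is not a multiple of 10. m = 28 works, since 5·28 + 20 = 160 = 16·10.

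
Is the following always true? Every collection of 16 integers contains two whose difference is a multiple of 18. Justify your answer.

No; for instance {3, 4, 5, 6, 7, 8, 9, 10, 11, 12, 13, 14, 15, 16, 17, 18} is a counterexample.

Try 16 consecutive integers, 3, 4, …, 18. Their remainders mod 18 are 3, 4, 5, 6, 7, 8, 9, 10, 11, 12, 13, 14, 15, 16, 17, 0 — pairwise different, as any 16 ≤ 18 consecutive integers have distinct residues.
The differences between them range over 1, …, 15, none of which is divisible by 18.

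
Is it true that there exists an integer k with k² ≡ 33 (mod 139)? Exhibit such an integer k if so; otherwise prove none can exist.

Apply Euler's criterion with the prime 139: 33 is a quadratic residue iff 33^69 ≡ 1 (mod 139), and a non-residue iff it is ≡ −1.
Squaring successively (mod 139): 33^2 = 1089 ≡ 116; 33^4 ≡ 116² = 13456 ≡ 112; 33^8 ≡ 112² = 12544 ≡ 34; 33^16 ≡ 34² = 1156 ≡ 44; 33^32 ≡ 44² = 1936 ≡ 129; 33^64 ≡ 129² = 16641 ≡ 100.
Since 69 = 64 + 4 + 1, 33^69 ≡ 100 · 112 · 33; multiplying out mod 139: 100·112 = 11200 ≡ 80, then 80·33 = 2640 ≡ 138. Thus 33^69 ≡ 138 ≡ −1 (mod 139).
The value −1 means 33 is a non-residue modulo 139, so k² ≡ 33 (mod 139) is impossible.

There is no such integer.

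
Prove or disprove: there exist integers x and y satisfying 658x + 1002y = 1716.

gcd(658, 1002) = 2, and 2 divides 1716, so integer solutions exist.
Dividing through by 2 reduces the equation to 329x + 501y = 858.
Dividing repeatedly: 501 = 1·329 + 172, 329 = 1·172 + 157, 172 = 1·157 + 15, 157 = 10·15 + 7, 15 = 2·7 + 1, 7 = 7·1 + 0.
Unwinding: 1 = 15 − 2·7 = 15 − 2·(157 − 10·15) = −2·157 + 21·15 = −2·157 + 21·(172 − 1·157) = 21·172 − 23·157 = 21·172 − 23·(329 − 1·172) = −23·329 + 44·172 = −23·329 + 44·(501 − 1·329) = 44·501 − 67·329, i.e. 329·(-67) + 501·44 = 1.
Multiplying through by 858: x = (-67)·858 = -57486, y = 44·858 = 37752 is a solution.
Adding 115·501 to x and subtracting 115·329 from y gives the tidier solution (129, -83).
Check: 658·129 + 1002·(-83) = 84882 − 83166 = 1716. ✓

x = 129, y = -83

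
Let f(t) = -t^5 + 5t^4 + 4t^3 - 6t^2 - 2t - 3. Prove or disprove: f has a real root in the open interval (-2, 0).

Yes, f has a root in the interval.

f(-2) = 57 and f(0) = -3, which have opposite signs.
As a polynomial, f is continuous on every closed interval.
By the Intermediate Value Theorem, f takes the value 0 somewhere in the open interval.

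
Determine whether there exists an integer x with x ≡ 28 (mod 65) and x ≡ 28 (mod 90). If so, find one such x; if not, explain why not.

Here gcd(65, 90) = 5, and both 28 and 28 leave remainder 3 mod 5, so the system is consistent.
In fact x = 28 itself already satisfies 28 mod 90 = 28.
Check: 28 mod 65 = 28, 28 mod 90 = 28. ✓

x = 28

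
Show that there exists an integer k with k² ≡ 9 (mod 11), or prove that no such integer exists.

Take k = 8. Then 8² = 64 = 5·11 + 9, so 8² ≡ 9 (mod 11).

k = 8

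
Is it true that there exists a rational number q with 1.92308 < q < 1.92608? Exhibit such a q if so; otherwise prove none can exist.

q = 52/27

Multiplying by 27: 27·1.92308 = 51.92316 and 27·1.92608 = 52.00416, so the integer 52 lies strictly between them.
Hence 52/27 is a rational number with 1.92308 < 52/27 < 1.92608.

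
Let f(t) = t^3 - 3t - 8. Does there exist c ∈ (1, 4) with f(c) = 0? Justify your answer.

Such a root exists.

f(1) = -10 and f(4) = 44, which have opposite signs.
f is continuous everywhere (it is a polynomial), in particular on [1, 4].
The Intermediate Value Theorem then guarantees some c ∈ (1, 4) with f(c) = 0.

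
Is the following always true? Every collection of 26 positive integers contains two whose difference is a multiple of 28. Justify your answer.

Consider the 26 integers 90, 91, …, 115. They lie in distinct residue classes modulo 28, since 26 ≤ 28.
The differences between them range over 1, …, 25, none of which is divisible by 28.

No, the set {90, 91, 92, 93, 94, 95, 96, 97, 98, 99, 100, 101, 102, 103, 104, 105, 106, 107, 108, 109, 110, 111, 112, 113, 114, 115} is a counterexample.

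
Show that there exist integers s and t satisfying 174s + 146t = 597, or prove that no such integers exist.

There are no such integers.

Both 174 and 146 are divisible by gcd(174, 146) = 2, hence so is any combination 174s + 146t.
But 597 = 2·298 + 1, so 2 ∤ 597.
So the equation is unsolvable over ℤ.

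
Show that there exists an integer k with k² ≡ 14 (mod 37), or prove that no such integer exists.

No, no such integer exists.

37 is prime, so by Euler's criterion 14 is a square mod 37 iff 14^((37−1)/2) = 14^18 ≡ 1 (mod 37).
Squaring successively (mod 37): 14^2 = 196 ≡ 11; 14^4 ≡ 11² = 121 ≡ 10; 14^8 ≡ 10² = 100 ≡ 26; 14^16 ≡ 26² = 676 ≡ 10.
Since 18 = 16 + 2, 14^18 ≡ 10 · 11; multiplying out mod 37: 10·11 = 110 ≡ 36. Thus 14^18 ≡ 36 ≡ −1 (mod 37).
The value −1 means 14 is a non-residue modulo 37, so k² ≡ 14 (mod 37) is impossible.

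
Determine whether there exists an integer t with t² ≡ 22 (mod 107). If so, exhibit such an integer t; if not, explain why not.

107 is prime, so by Euler's criterion 22 is a square mod 107 iff 22^((107−1)/2) = 22^53 ≡ 1 (mod 107).
Squaring successively (mod 107): 22^2 = 484 ≡ 56; 22^4 ≡ 56² = 3136 ≡ 33; 22^8 ≡ 33² = 1089 ≡ 19; 22^16 ≡ 19² = 361 ≡ 40; 22^32 ≡ 40² = 1600 ≡ 102.
Since 53 = 32 + 16 + 4 + 1, 22^53 ≡ 102 · 40 · 33 · 22; multiplying out mod 107: 102·40 = 4080 ≡ 14, then 14·33 = 462 ≡ 34, then 34·22 = 748 ≡ 106. Thus 22^53 ≡ 106 ≡ −1 (mod 107).
The value −1 means 22 is a non-residue modulo 107, so t² ≡ 22 (mod 107) is impossible.

No, no such integer exists.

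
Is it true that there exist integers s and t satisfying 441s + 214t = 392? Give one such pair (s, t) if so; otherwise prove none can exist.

441 and 214 are coprime, so 441s + 214t ranges over all of ℤ.
Run the Euclidean algorithm on 441 and 214: 441 = 2·214 + 13, 214 = 16·13 + 6, 13 = 2·6 + 1, 6 = 6·1 + 0.
Back-substituting, 1 = 13 − 2·6 = 13 − 2·(214 − 16·13) = −2·214 + 33·13 = −2·214 + 33·(441 − 2·214) = 33·441 − 68·214; that is, 441·33 + 214·(-68) = 1.
Multiplying through by 392: s = 33·392 = 12936, t = (-68)·392 = -26656 is a solution.
The general solution is s = 12936 + 214k, t = -26656 − 441k; taking k = -60 gives the smaller pair s = 96, t = -196.
Indeed 441·96 + 214·(-196) = 42336 − 41944 = 392.

s = 96, t = -196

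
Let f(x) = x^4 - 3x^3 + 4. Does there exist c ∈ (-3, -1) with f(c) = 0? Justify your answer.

f(-3) = 166 and f(-1) = 8, both positive, so a sign-change argument is unavailable; we show f keeps this sign on the whole interval.
Substitute x = -1 − u, where 0 < u < 2 on the interval. Expanding, f(-1 − u) = u^4 + 7u^3 + 15u^2 + 13u + 8.
All 5 nonzero coefficients of this polynomial in u are positive; hence for u > 0 the value is a sum of positive terms (the constant 8 among them).
So f is strictly positive on (-3, -1); no root exists in the interval.

No.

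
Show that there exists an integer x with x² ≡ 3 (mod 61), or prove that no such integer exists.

Take x = 53. Then 53² = 2809 = 46·61 + 3, so 53² ≡ 3 (mod 61).

x = 53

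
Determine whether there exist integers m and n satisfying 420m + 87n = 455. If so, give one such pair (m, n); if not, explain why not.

Both 420 and 87 are divisible by gcd(420, 87) = 3, hence so is any combination 420m + 87n.
However 455 leaves remainder 2 on division by 3.
Therefore 420m + 87n = 455 has no solution in integers.

There are no such integers.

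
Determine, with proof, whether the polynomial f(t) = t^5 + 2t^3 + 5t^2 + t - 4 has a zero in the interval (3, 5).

The endpoint values f(3) = 341 and f(5) = 3501 are both positive. Claim: f(t) > 0 for every t in (3, 5).
Shift to the endpoint 3: with t = 3 + u (0 < u < 2), one computes f(3 + u) = u^5 + 15u^4 + 92u^3 + 293u^2 + 490u + 341.
The nonzero coefficients here are all positive, so for u > 0 every term is positive (or zero), and the constant term 341 is strictly positive.
Therefore f(t) > 0 throughout (3, 5), and f has no zero there.

No such root exists.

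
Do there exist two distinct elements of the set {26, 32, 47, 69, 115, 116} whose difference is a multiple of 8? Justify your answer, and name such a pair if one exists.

There is no such pair.

Residues mod 8: 26↦2, 32↦0, 47↦7, 69↦5, 115↦3, 116↦4.
No residue repeats among the 6 elements, so no pair has difference ≡ 0 (mod 8).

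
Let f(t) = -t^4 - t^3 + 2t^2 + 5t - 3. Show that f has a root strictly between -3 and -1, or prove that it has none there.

No.

f(-3) = -54 and f(-1) = -6, both negative, so a sign-change argument is unavailable; we show f keeps this sign on the whole interval.
Substitute t = -1 − u, where 0 < u < 2 on the interval. Expanding, f(-1 − u) = -u^4 - 3u^3 - u^2 - 2u - 6.
The nonzero coefficients here are all negative, so for u > 0 every term is negative (or zero), and the constant term -6 is strictly negative.
So f is strictly negative on (-3, -1); no root exists in the interval.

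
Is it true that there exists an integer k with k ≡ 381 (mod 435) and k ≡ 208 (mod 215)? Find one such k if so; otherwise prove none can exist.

Reduce both congruences modulo 5, which divides 435 and 215: they say k ≡ 381 (mod 5) and k ≡ 208 (mod 5).
But 381 mod 5 = 1 while 208 mod 5 = 3, a contradiction.
Hence the system has no solution.

No such integer exists.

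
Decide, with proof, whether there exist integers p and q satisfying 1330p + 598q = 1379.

Both 1330 and 598 are divisible by gcd(1330, 598) = 2, hence so is any combination 1330p + 598q.
But 1379 = 2·689 + 1, so 2 ∤ 1379.
Hence no integers p, q satisfy the equation.

No, no such integers exist.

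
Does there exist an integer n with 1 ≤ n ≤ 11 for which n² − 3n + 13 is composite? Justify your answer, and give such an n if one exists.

No such integer n in that range exists.

The values for n = 1, 2, …, 11 are 11, 11, 13, 17, 23, 31, 41, 53, 67, 83, 101, and each of these is prime.
So no value in the range makes the expression composite.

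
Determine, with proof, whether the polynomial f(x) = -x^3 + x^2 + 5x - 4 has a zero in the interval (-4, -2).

Yes, f has a root in the interval.

f(-4) = 56 and f(-2) = -2, which have opposite signs.
f is continuous everywhere (it is a polynomial), in particular on [-4, -2].
By the Intermediate Value Theorem f must vanish at some point of (-4, -2).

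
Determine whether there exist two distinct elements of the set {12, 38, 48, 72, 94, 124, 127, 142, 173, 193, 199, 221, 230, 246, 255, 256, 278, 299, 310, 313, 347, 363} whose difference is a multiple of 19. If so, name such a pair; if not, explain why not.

The pair (12, 221) works.

Reduce each element mod 19: 12↦12, 38↦0, 48↦10, 72↦15, 94↦18, 124↦10, 127↦13, 142↦9, 173↦2, 193↦3, 199↦9, 221↦12, 230↦2, 246↦18, 255↦8, 256↦9, 278↦12, 299↦14, 310↦6, 313↦9, 347↦5, 363↦2. The residue 12 repeats (at 12 and 221), and 221 − 12 = 209 = 11·19.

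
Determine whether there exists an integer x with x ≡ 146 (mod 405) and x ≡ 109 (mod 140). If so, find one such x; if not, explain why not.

Reduce both congruences modulo 5, which divides 405 and 140: they say x ≡ 146 (mod 5) and x ≡ 109 (mod 5).
However 146 ≡ 1 and 109 ≡ 4 (mod 5), and 1 ≠ 4.
Hence the system has no solution.

There is no such integer.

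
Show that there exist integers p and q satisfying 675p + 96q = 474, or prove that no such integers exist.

p = 30, q = -206

gcd(675, 96) = 3, and 3 divides 474, so integer solutions exist.
Dividing through by 3 reduces the equation to 225p + 32q = 158.
Dividing repeatedly: 225 = 7·32 + 1, 32 = 32·1 + 0.
Unwinding: 1 = 225 − 7·32, i.e. 225·1 + 32·(-7) = 1.
Times 158: 225·158 + 32·(-1106) = 158, so (158, -1106) solves it.
Shifting by a multiple of (32, −225) keeps it a solution: p = 158 − 4·32 = 30, q = -1106 + 4·225 = -206.
Check: 675·30 + 96·(-206) = 20250 − 19776 = 474. ✓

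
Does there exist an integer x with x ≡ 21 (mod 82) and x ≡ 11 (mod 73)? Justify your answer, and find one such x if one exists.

x = 595

Since 82 and 73 share no common factor, CRT says the pair of congruences has a solution (unique mod 5986).
Write x = 21 + 82t and require 21 + 82t ≡ 11 (mod 73), i.e. 82t ≡ 63 (mod 73).
82 ≡ 9 (mod 73), so this reads 9t ≡ 63 (mod 73). Invert 9 mod 73 by the Euclidean algorithm: 73 = 8·9 + 1, 9 = 9·1 + 0; back-substituting, 1 = 73 − 8·9. Hence 9·(-8) ≡ 1, so 9⁻¹ ≡ -8 ≡ 65 (mod 73).
Therefore t ≡ 65·63 = 4095 ≡ 7 (mod 73).
With t = 7: x = 21 + 82·7 = 595.
Verify: 595 = 7·82 + 21 and 595 = 8·73 + 11. ✓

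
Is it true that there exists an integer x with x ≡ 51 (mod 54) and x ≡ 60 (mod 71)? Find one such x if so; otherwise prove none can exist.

x = 699

The moduli 54 and 71 are coprime, so by the Chinese Remainder Theorem a unique solution modulo 3834 exists.
Any solution of the first congruence is x = 51 + 54t; substituting into the second, 54t ≡ 60 − 51 ≡ 9 (mod 71).
Note 54·25 = 1350 ≡ 1 (mod 71) (as 1350 − 1 = 19·71), so 54⁻¹ ≡ 25.
Multiplying by 25: t ≡ 25·9 = 225 ≡ 12 (mod 71).
With t = 12: x = 51 + 54·12 = 699.
Check: 699 mod 54 = 51, 699 mod 71 = 60. ✓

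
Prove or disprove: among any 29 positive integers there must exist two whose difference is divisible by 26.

Yes.

Partition the integers by their residue mod 26; there are 26 classes.
Since 29 > 26, two of the 29 integers must share a residue class by the pigeonhole principle; call them a and b.
Then a ≡ b (mod 26), i.e. 26 ∣ (a − b).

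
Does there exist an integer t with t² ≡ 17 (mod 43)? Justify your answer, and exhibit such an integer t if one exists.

Take t = 19. Then 19² = 361 = 8·43 + 17, so 19² ≡ 17 (mod 43).

t = 19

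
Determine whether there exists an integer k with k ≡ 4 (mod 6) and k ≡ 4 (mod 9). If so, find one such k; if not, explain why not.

k = 4

gcd(6, 9) = 3. A simultaneous solution exists iff 4 ≡ 4 (mod 3); here 4 mod 3 = 1 = 4 mod 3, so it does.
In fact k = 4 itself already satisfies 4 mod 9 = 4.
Verify: 4 = 0·6 + 4 and 4 = 0·9 + 4. ✓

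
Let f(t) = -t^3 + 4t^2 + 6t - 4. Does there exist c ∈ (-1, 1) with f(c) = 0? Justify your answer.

Yes, such a c exists.

f(-1) = -5 and f(1) = 5, which have opposite signs.
Since f is a polynomial it is continuous on [-1, 1].
The Intermediate Value Theorem then guarantees some c ∈ (-1, 1) with f(c) = 0.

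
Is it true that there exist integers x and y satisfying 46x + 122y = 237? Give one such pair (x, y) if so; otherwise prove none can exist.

Any value of 46x + 122y is a multiple of gcd(46, 122) = 2.
However 237 leaves remainder 1 on division by 2.
Therefore 46x + 122y = 237 has no solution in integers.

No such integers exist.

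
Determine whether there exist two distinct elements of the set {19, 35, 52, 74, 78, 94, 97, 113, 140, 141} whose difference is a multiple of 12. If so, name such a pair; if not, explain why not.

Residues mod 12: 19↦7, 35↦11, 52↦4, 74↦2, 78↦6, 94↦10, 97↦1, 113↦5, 140↦8, 141↦9.
All 10 residues are distinct, so no two elements differ by a multiple of 12.

No such pair exists.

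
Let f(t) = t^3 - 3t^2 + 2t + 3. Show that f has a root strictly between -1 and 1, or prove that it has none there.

f(-1) = -3 and f(1) = 3, which have opposite signs.
As a polynomial, f is continuous on every closed interval.
By the Intermediate Value Theorem, f takes the value 0 somewhere in the open interval.

Such a root exists.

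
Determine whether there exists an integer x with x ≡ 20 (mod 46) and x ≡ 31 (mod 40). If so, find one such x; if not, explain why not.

gcd(46, 40) = 2. If x ≡ 20 (mod 46) and x ≡ 31 (mod 40), then x ≡ 20 (mod 2) and x ≡ 31 (mod 2).
But 20 mod 2 = 0 while 31 mod 2 = 1, a contradiction.
Therefore no such x exists.

No, no such integer exists.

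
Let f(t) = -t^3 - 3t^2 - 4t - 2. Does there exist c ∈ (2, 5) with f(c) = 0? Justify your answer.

f(2) = -30 and f(5) = -222, both negative.
f'(t) = -3t^2 - 6t - 4 has discriminant (-6)² − 4·(-3)·(-4) = -12 < 0, so f' has no real roots and is negative for every real t.
So f is strictly decreasing; between 2 and 5 its values lie between f(2) = -30 and f(5) = -222, all negative. Therefore f has no root in (2, 5).

No.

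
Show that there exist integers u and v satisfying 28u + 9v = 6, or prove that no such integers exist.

u = 6, v = -18

Since gcd(28, 9) = 1, every integer is an integer combination of 28 and 9.
Dividing repeatedly: 28 = 3·9 + 1, 9 = 9·1 + 0.
Back-substituting, 1 = 28 − 3·9; that is, 28·1 + 9·(-3) = 1.
Multiplying through by 6: u = 1·6 = 6, v = (-3)·6 = -18 is a solution.
Check: 28·6 + 9·(-18) = 168 − 162 = 6. ✓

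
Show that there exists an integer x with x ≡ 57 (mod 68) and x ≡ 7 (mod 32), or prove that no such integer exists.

gcd(68, 32) = 4. If x ≡ 57 (mod 68) and x ≡ 7 (mod 32), then x ≡ 57 (mod 4) and x ≡ 7 (mod 4).
However 57 ≡ 1 and 7 ≡ 3 (mod 4), and 1 ≠ 3.
Hence the system has no solution.

No, no such integer exists.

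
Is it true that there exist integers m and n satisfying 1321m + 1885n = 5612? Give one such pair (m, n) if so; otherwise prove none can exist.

m = 97, n = -65

1321 and 1885 are coprime, so 1321m + 1885n ranges over all of ℤ.
Euclidean algorithm: 1885 = 1·1321 + 564, 1321 = 2·564 + 193, 564 = 2·193 + 178, 193 = 1·178 + 15, 178 = 11·15 + 13, 15 = 1·13 + 2, 13 = 6·2 + 1, 2 = 2·1 + 0.
Unwinding: 1 = 13 − 6·2 = 13 − 6·(15 − 1·13) = −6·15 + 7·13 = −6·15 + 7·(178 − 11·15) = 7·178 − 83·15 = 7·178 − 83·(193 − 1·178) = −83·193 + 90·178 = −83·193 + 90·(564 − 2·193) = 90·564 − 263·193 = 90·564 − 263·(1321 − 2·564) = −263·1321 + 616·564 = −263·1321 + 616·(1885 − 1·1321) = 616·1885 − 879·1321, i.e. 1321·(-879) + 1885·616 = 1.
Multiplying through by 5612: m = (-879)·5612 = -4932948, n = 616·5612 = 3456992 is a solution.
Shifting by a multiple of (1885, −1321) keeps it a solution: m = -4932948 + 2617·1885 = 97, n = 3456992 − 2617·1321 = -65.
Check: 1321·97 + 1885·(-65) = 128137 − 122525 = 5612. ✓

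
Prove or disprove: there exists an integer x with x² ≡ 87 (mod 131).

No such integer exists.

Apply Euler's criterion with the prime 131: 87 is a quadratic residue iff 87^65 ≡ 1 (mod 131), and a non-residue iff it is ≡ −1.
Squaring successively (mod 131): 87^2 = 7569 ≡ 102; 87^4 ≡ 102² = 10404 ≡ 55; 87^8 ≡ 55² = 3025 ≡ 12; 87^16 ≡ 12² = 144 ≡ 13; 87^32 ≡ 13² = 169 ≡ 38; 87^64 ≡ 38² = 1444 ≡ 3.
Since 65 = 64 + 1, 87^65 ≡ 3 · 87; multiplying out mod 131: 3·87 = 261 ≡ 130. Thus 87^65 ≡ 130 ≡ −1 (mod 131).
The value −1 means 87 is a non-residue modulo 131, so x² ≡ 87 (mod 131) is impossible.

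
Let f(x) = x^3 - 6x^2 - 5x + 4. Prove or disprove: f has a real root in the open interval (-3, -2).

The endpoint values f(-3) = -62 and f(-2) = -18 are both negative. Claim: f(x) < 0 for every x in (-3, -2).
Substitute x = -2 − u, where 0 < u < 1 on the interval. Expanding, f(-2 − u) = -u^3 - 12u^2 - 31u - 18.
The nonzero coefficients here are all negative, so for u > 0 every term is negative (or zero), and the constant term -18 is strictly negative.
So f is strictly negative on (-3, -2); no root exists in the interval.

No such root exists.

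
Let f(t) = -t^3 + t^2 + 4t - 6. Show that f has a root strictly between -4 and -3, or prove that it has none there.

f has no root in that interval.

The endpoint values f(-4) = 58 and f(-3) = 18 are both positive. Claim: f(t) > 0 for every t in (-4, -3).
Substitute t = -3 − u, where 0 < u < 1 on the interval. Expanding, f(-3 − u) = u^3 + 10u^2 + 29u + 18.
The nonzero coefficients here are all positive, so for u > 0 every term is positive (or zero), and the constant term 18 is strictly positive.
So f is strictly positive on (-4, -3); no root exists in the interval.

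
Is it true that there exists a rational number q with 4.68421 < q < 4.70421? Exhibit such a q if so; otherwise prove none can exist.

q = 47/10

Multiplying by 10: 10·4.68421 = 46.84210 and 10·4.70421 = 47.04210, so the integer 47 lies strictly between them.
So q = 47/10 works: it is a ratio of integers, and dividing 10·4.68421 < 47 < 10·4.70421 through by 10 gives 4.68421 < 47/10 < 4.70421.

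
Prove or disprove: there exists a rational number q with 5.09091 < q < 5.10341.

Look for a denominator N such that an integer falls strictly between N·5.09091 and N·5.10341. N = 10 works: 10·5.09091 = 50.90910 < 51 < 51.03410 = 10·5.10341.
Hence 51/10 is a rational number with 5.09091 < 51/10 < 5.10341.

q = 51/10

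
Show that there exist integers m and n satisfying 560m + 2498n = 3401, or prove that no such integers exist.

No, no such integers exist.

Any value of 560m + 2498n is a multiple of gcd(560, 2498) = 2.
But 3401 is not a multiple of 2 (it leaves remainder 1).
So the equation is unsolvable over ℤ.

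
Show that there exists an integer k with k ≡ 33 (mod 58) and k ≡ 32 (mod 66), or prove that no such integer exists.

Both moduli are multiples of 2 = gcd(58, 66), so any solution would satisfy k ≡ 33 and k ≡ 32 modulo 2 simultaneously.
These are incompatible: 33 − 32 = 1 is not divisible by 2.
Hence the system has no solution.

No, no such integer exists.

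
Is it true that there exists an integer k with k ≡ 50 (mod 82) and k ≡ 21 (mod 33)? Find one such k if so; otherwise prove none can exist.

The moduli 82 and 33 are coprime, so by the Chinese Remainder Theorem a unique solution modulo 2706 exists.
Write k = 50 + 82t and require 50 + 82t ≡ 21 (mod 33), i.e. 82t ≡ 4 (mod 33).
82 ≡ 16 (mod 33), so this reads 16t ≡ 4 (mod 33). Invert 16 mod 33 by the Euclidean algorithm: 33 = 2·16 + 1, 16 = 16·1 + 0; back-substituting, 1 = 33 − 2·16. Hence 16·(-2) ≡ 1, so 16⁻¹ ≡ -2 ≡ 31 (mod 33).
Multiplying by 31: t ≡ 31·4 = 124 ≡ 25 (mod 33).
With t = 25: k = 50 + 82·25 = 2100.
Check: 2100 mod 82 = 50, 2100 mod 33 = 21. ✓

k = 2100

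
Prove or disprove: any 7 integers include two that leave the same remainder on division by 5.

True.

Partition the integers by their residue mod 5; there are 5 classes.
Since 7 > 5, two of the 7 integers must share a residue class by the pigeonhole principle; call them a and b.
So a and b have equal remainders mod 5, which is exactly what was to be shown.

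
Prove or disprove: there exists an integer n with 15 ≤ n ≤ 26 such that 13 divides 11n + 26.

For n = 15, 16, …, 25 the values 191, 202, 213, 224, 235, 246, 257, 268, 279, 290, 301 are not multiples of 13. Try n = 26: 11·26 + 26 = 312 = 24·13, which is divisible by 13.

n = 26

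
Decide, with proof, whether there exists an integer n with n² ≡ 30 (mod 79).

Apply Euler's criterion with the prime 79: 30 is a quadratic residue iff 30^39 ≡ 1 (mod 79), and a non-residue iff it is ≡ −1.
Repeated squaring mod 79: 30^2 = 900 ≡ 31; 30^4 ≡ 31² = 961 ≡ 13; 30^8 ≡ 13² = 169 ≡ 11; 30^16 ≡ 11² = 121 ≡ 42; 30^32 ≡ 42² = 1764 ≡ 26.
Since 39 = 32 + 4 + 2 + 1, 30^39 ≡ 26 · 13 · 31 · 30; multiplying out mod 79: 26·13 = 338 ≡ 22, then 22·31 = 682 ≡ 50, then 50·30 = 1500 ≡ 78. Thus 30^39 ≡ 78 ≡ −1 (mod 79).
By Euler's criterion 30 is a quadratic non-residue mod 79: no n satisfies n² ≡ 30 (mod 79).

No such integer exists.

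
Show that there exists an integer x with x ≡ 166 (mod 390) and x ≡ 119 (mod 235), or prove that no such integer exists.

No such integer exists.

gcd(390, 235) = 5. If x ≡ 166 (mod 390) and x ≡ 119 (mod 235), then x ≡ 166 (mod 5) and x ≡ 119 (mod 5).
However 166 ≡ 1 and 119 ≡ 4 (mod 5), and 1 ≠ 4.
So no integer satisfies both congruences.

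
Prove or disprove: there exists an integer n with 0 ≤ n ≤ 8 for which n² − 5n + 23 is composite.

No such integer n in that range exists.

The values for n = 0, 1, …, 8 are 23, 19, 17, 17, 19, 23, 29, 37, 47, and each of these is prime.
So no value in the range makes the expression composite.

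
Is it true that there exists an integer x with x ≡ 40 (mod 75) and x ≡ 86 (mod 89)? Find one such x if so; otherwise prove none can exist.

x = 5515

The moduli 75 and 89 are coprime, so by the Chinese Remainder Theorem a unique solution modulo 6675 exists.
Write x = 40 + 75t and require 40 + 75t ≡ 86 (mod 89), i.e. 75t ≡ 46 (mod 89).
To invert 75 modulo 89: 89 = 1·75 + 14, 75 = 5·14 + 5, 14 = 2·5 + 4, 5 = 1·4 + 1, 4 = 4·1 + 0, and unwinding, 1 = 5 − 1·4 = 5 − (14 − 2·5) = −14 + 3·5 = −14 + 3·(75 − 5·14) = 3·75 − 16·14 = 3·75 − 16·(89 − 1·75) = −16·89 + 19·75. Thus 75⁻¹ ≡ 19 (mod 89).
Therefore t ≡ 19·46 = 874 ≡ 73 (mod 89).
Taking t = 73 gives x = 40 + 75·73 = 5515.
Indeed 5515 ≡ 40 (mod 75) and 5515 ≡ 86 (mod 89).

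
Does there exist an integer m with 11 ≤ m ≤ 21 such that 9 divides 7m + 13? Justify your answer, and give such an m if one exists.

m = 11

At m = 11 we get 7·11 + 13 = 90, and 90 = 9·10.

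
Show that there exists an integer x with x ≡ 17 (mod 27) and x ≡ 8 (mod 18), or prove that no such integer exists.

x = 44

Here gcd(27, 18) = 9, and both 17 and 8 leave remainder 8 mod 9, so the system is consistent.
The integers ≡ 17 (mod 27) are 17, 44, …; their remainders mod 18 are 17, 8, so x = 44 is the first that is ≡ 8 (mod 18).
Indeed 44 ≡ 17 (mod 27) and 44 ≡ 8 (mod 18).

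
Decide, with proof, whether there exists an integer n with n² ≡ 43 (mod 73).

Apply Euler's criterion with the prime 73: 43 is a quadratic residue iff 43^36 ≡ 1 (mod 73), and a non-residue iff it is ≡ −1.
Repeated squaring mod 73: 43^2 = 1849 ≡ 24; 43^4 ≡ 24² = 576 ≡ 65; 43^8 ≡ 65² = 4225 ≡ 64; 43^16 ≡ 64² = 4096 ≡ 8; 43^32 ≡ 8² = 64 ≡ 64.
Since 36 = 32 + 4, 43^36 ≡ 64 · 65; multiplying out mod 73: 64·65 = 4160 ≡ 72. Thus 43^36 ≡ 72 ≡ −1 (mod 73).
The value −1 means 43 is a non-residue modulo 73, so n² ≡ 43 (mod 73) is impossible.

No, no such integer exists.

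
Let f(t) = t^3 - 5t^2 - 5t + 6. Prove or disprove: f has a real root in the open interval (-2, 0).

Yes, f has a root in the interval.

f(-2) = -12 and f(0) = 6, which have opposite signs.
As a polynomial, f is continuous on every closed interval.
By the Intermediate Value Theorem f must vanish at some point of (-2, 0).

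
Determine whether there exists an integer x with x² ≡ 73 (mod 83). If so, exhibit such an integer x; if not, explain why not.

There is no such integer.

83 is prime, so by Euler's criterion 73 is a square mod 83 iff 73^((83−1)/2) = 73^41 ≡ 1 (mod 83).
Squaring successively (mod 83): 73^2 = 5329 ≡ 17; 73^4 ≡ 17² = 289 ≡ 40; 73^8 ≡ 40² = 1600 ≡ 23; 73^16 ≡ 23² = 529 ≡ 31; 73^32 ≡ 31² = 961 ≡ 48.
Since 41 = 32 + 8 + 1, 73^41 ≡ 48 · 23 · 73; multiplying out mod 83: 48·23 = 1104 ≡ 25, then 25·73 = 1825 ≡ 82. Thus 73^41 ≡ 82 ≡ −1 (mod 83).
The value −1 means 73 is a non-residue modulo 83, so x² ≡ 73 (mod 83) is impossible.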